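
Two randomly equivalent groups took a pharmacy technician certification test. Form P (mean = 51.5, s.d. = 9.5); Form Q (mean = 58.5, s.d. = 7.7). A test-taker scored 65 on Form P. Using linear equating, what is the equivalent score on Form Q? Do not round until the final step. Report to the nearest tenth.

69.4

Linear equating: y = (SD_Y/SD_X)(x − M_X) + M_Y
y = (7.7/9.5)(65 − 51.5) + 58.5
y = 0.810526 × 13.5 + 58.5 = 10.9421 + 58.5 = 69.4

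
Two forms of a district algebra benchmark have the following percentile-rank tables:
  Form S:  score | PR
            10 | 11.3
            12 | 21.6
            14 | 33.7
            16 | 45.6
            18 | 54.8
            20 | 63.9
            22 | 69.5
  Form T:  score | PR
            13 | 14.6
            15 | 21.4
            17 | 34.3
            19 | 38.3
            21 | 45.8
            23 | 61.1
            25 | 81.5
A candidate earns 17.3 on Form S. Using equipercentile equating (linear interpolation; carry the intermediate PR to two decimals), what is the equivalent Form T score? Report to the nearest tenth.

PR of 17.3 on Form S: 45.6 + (17.3 − 16)/(18 − 16) × (54.8 − 45.6) = 51.58
On Form T, PR 51.58 falls between score 21 (PR 45.8) and 23 (PR 61.1).
Interpolate: 21 + (51.58 − 45.8)/(61.1 − 45.8) × (23 − 21) = 21.8

21.8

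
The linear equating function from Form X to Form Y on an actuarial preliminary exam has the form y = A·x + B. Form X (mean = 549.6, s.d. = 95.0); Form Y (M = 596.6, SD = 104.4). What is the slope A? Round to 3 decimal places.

A = SD_Y / SD_X = 104.4 / 95.0 = 1.099

1.099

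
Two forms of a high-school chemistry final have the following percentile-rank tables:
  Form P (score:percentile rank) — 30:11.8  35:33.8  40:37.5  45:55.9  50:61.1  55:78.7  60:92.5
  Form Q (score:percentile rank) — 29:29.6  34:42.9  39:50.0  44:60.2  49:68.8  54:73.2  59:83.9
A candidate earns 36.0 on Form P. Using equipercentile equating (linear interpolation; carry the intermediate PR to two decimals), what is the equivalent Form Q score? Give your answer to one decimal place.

30.9

PR of 36.0 on Form P: 33.8 + (36.0 − 35)/(40 − 35) × (37.5 − 33.8) = 34.54
On Form Q, PR 34.54 falls between score 29 (PR 29.6) and 34 (PR 42.9).
Interpolate: 29 + (34.54 − 29.6)/(42.9 − 29.6) × (34 − 29) = 30.9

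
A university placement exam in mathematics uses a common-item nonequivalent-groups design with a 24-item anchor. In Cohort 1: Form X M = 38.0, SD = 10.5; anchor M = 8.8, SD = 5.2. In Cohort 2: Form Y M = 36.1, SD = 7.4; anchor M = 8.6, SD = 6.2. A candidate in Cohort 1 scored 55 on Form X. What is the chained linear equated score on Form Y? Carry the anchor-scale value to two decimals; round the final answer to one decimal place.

46.4

Form X → anchor (Cohort 1): v = (5.2/10.5)(55 − 38.0) + 8.8 = 17.22
anchor → Form Y (Cohort 2): y = (7.4/6.2)(17.22 − 8.6) + 36.1 = 46.4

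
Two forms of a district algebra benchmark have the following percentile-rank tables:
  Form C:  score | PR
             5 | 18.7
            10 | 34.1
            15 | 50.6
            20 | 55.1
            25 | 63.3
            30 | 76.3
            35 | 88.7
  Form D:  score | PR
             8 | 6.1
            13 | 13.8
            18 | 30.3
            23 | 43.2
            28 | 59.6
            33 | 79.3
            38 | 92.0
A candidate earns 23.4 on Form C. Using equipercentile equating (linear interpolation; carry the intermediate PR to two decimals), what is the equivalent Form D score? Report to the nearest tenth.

28.3

PR of 23.4 on Form C: 55.1 + (23.4 − 20)/(25 − 20) × (63.3 − 55.1) = 60.68
On Form D, PR 60.68 falls between score 28 (PR 59.6) and 33 (PR 79.3).
Interpolate: 28 + (60.68 − 59.6)/(79.3 − 59.6) × (33 − 28) = 28.3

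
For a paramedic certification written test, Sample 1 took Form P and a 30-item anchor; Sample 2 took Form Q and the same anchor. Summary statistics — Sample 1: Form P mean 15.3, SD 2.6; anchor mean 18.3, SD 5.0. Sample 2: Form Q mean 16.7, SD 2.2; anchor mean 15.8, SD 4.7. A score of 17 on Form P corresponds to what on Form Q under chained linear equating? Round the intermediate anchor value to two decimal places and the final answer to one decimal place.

Form P → anchor (Sample 1): v = (5.0/2.6)(17 − 15.3) + 18.3 = 21.57
anchor → Form Q (Sample 2): y = (2.2/4.7)(21.57 − 15.8) + 16.7 = 19.4

19.4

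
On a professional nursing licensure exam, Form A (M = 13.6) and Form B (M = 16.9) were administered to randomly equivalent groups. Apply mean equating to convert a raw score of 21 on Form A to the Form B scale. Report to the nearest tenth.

Mean equating: y = x + (M_Y − M_X) = 21 + (16.9 − 13.6) = 24.3

24.3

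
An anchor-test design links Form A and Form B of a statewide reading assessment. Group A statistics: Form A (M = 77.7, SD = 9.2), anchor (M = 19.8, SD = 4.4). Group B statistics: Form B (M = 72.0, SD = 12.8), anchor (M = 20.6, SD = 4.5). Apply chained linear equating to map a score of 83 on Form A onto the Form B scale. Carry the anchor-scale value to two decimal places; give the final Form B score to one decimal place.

Form A → anchor (Group A): v = (4.4/9.2)(83 − 77.7) + 19.8 = 22.33
anchor → Form B (Group B): y = (12.8/4.5)(22.33 − 20.6) + 72.0 = 76.9

76.9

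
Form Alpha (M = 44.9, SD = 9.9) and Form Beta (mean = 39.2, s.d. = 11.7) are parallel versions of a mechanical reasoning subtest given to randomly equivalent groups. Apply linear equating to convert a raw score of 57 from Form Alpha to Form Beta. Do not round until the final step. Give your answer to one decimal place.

Linear equating: y = (SD_Y/SD_X)(x − M_X) + M_Y
y = (11.7/9.9)(57 − 44.9) + 39.2
y = 1.181818 × 12.1 + 39.2 = 14.3000 + 39.2 = 53.5

53.5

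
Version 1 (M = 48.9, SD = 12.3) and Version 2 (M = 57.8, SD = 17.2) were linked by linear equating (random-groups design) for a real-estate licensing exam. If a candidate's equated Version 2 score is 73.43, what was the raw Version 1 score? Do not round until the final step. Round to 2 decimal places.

Invert y = (SD_Y/SD_X)(x − M_X) + M_Y:
x = (SD_X/SD_Y)(y − M_Y) + M_X = (12.3/17.2)(73.43 − 57.8) + 48.9
x = 0.715116 × 15.630 + 48.9 = 60.08

60.08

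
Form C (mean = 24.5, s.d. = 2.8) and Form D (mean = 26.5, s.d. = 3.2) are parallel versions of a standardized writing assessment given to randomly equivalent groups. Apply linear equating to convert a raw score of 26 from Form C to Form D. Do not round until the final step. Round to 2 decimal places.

28.21

Linear equating: y = (SD_Y/SD_X)(x − M_X) + M_Y
y = (3.2/2.8)(26 − 24.5) + 26.5
y = 1.142857 × 1.5 + 26.5 = 1.7143 + 26.5 = 28.21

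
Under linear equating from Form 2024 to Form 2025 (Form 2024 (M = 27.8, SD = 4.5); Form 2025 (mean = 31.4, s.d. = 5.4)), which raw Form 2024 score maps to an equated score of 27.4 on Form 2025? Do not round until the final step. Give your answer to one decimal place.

24.5

Invert y = (SD_Y/SD_X)(x − M_X) + M_Y:
x = (SD_X/SD_Y)(y − M_Y) + M_X = (4.5/5.4)(27.4 − 31.4) + 27.8
x = 0.833333 × -4.000 + 27.8 = 24.5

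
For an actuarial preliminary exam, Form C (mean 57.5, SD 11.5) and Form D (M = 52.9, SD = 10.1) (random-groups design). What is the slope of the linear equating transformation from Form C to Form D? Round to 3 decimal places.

A = SD_Y / SD_X = 10.1 / 11.5 = 0.878

0.878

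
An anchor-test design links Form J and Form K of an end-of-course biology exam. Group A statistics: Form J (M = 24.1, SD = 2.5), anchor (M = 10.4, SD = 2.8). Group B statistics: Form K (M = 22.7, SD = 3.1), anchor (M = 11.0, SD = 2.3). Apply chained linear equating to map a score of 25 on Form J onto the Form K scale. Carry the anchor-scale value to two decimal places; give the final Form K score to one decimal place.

23.3

Form J → anchor (Group A): v = (2.8/2.5)(25 − 24.1) + 10.4 = 11.41
anchor → Form K (Group B): y = (3.1/2.3)(11.41 − 11.0) + 22.7 = 23.3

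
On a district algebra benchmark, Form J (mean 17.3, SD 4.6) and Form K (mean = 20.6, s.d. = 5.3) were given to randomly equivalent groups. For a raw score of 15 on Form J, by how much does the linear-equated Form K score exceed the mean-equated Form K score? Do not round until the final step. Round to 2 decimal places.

Mean-equated: 15 + (20.6 − 17.3) = 18.30
Linear-equated: (5.3/4.6)(15 − 17.3) + 20.6 = 17.950
Difference = 17.950 − 18.30 = -0.35

-0.35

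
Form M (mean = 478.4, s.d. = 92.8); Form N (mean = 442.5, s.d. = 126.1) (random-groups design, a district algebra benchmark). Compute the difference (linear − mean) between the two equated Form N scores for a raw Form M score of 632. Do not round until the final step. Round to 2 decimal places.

Mean-equated: 632 + (442.5 − 478.4) = 596.10
Linear-equated: (126.1/92.8)(632 − 478.4) + 442.5 = 651.217
Difference = 651.217 − 596.10 = 55.12

55.12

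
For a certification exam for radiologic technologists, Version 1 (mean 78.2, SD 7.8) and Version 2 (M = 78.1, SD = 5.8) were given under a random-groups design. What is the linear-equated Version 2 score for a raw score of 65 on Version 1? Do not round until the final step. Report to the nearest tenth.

Linear equating: y = (SD_Y/SD_X)(x − M_X) + M_Y
y = (5.8/7.8)(65 − 78.2) + 78.1
y = 0.743590 × -13.2 + 78.1 = -9.8154 + 78.1 = 68.3

68.3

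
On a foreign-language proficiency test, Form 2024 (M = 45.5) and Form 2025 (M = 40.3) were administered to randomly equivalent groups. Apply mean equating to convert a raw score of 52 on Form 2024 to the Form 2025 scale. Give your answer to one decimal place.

46.8

Mean equating: y = x + (M_Y − M_X) = 52 + (40.3 − 45.5) = 46.8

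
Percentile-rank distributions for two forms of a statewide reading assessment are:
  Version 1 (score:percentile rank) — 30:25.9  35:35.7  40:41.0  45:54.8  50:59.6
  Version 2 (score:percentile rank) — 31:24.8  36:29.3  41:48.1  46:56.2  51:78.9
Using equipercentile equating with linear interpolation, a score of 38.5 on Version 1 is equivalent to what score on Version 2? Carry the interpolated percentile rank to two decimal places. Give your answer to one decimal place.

38.7

PR of 38.5 on Version 1: 35.7 + (38.5 − 35)/(40 − 35) × (41.0 − 35.7) = 39.41
On Version 2, PR 39.41 falls between score 36 (PR 29.3) and 41 (PR 48.1).
Interpolate: 36 + (39.41 − 29.3)/(48.1 − 29.3) × (41 − 36) = 38.7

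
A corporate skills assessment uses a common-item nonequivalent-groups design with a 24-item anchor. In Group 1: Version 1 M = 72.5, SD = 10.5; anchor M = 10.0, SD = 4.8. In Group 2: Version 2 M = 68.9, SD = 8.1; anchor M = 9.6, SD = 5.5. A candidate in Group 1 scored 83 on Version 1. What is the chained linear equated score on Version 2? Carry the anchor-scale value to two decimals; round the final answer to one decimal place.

Version 1 → anchor (Group 1): v = (4.8/10.5)(83 − 72.5) + 10.0 = 14.80
anchor → Version 2 (Group 2): y = (8.1/5.5)(14.80 − 9.6) + 68.9 = 76.6

76.6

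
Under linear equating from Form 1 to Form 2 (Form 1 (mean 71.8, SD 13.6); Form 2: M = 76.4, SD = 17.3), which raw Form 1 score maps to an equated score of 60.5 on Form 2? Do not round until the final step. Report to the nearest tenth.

59.3

Invert y = (SD_Y/SD_X)(x − M_X) + M_Y:
x = (SD_X/SD_Y)(y − M_Y) + M_X = (13.6/17.3)(60.5 − 76.4) + 71.8
x = 0.786127 × -15.900 + 71.8 = 59.3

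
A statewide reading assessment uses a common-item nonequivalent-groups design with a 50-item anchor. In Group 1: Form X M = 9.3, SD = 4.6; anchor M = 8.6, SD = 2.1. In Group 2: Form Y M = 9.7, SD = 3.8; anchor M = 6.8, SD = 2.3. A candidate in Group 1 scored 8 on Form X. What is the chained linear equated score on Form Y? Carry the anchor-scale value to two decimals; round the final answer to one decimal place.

Form X → anchor (Group 1): v = (2.1/4.6)(8 − 9.3) + 8.6 = 8.01
anchor → Form Y (Group 2): y = (3.8/2.3)(8.01 − 6.8) + 9.7 = 11.7

11.7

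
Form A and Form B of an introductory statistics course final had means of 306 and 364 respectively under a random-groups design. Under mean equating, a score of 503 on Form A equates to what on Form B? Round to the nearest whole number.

Mean equating: y = x + (M_Y − M_X) = 503 + (364 − 306) = 561

561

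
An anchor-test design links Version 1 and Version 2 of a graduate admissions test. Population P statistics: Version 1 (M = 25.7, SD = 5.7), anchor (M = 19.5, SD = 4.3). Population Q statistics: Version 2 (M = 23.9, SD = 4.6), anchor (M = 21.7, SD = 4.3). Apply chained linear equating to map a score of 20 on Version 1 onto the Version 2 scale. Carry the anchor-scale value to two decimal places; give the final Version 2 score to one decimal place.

Version 1 → anchor (Population P): v = (4.3/5.7)(20 − 25.7) + 19.5 = 15.20
anchor → Version 2 (Population Q): y = (4.6/4.3)(15.20 − 21.7) + 23.9 = 16.9

16.9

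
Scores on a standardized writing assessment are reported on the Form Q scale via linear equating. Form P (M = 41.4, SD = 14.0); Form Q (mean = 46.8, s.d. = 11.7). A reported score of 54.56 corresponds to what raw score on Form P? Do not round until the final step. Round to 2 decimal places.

Invert y = (SD_Y/SD_X)(x − M_X) + M_Y:
x = (SD_X/SD_Y)(y − M_Y) + M_X = (14.0/11.7)(54.56 − 46.8) + 41.4
x = 1.196581 × 7.760 + 41.4 = 50.69

50.69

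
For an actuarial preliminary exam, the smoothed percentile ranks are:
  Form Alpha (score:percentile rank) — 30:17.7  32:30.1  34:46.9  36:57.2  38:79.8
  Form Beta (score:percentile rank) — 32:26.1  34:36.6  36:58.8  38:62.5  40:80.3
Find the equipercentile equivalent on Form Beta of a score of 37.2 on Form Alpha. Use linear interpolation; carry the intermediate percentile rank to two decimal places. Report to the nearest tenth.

PR of 37.2 on Form Alpha: 57.2 + (37.2 − 36)/(38 − 36) × (79.8 − 57.2) = 70.76
On Form Beta, PR 70.76 falls between score 38 (PR 62.5) and 40 (PR 80.3).
Interpolate: 38 + (70.76 − 62.5)/(80.3 − 62.5) × (40 − 38) = 38.9

38.9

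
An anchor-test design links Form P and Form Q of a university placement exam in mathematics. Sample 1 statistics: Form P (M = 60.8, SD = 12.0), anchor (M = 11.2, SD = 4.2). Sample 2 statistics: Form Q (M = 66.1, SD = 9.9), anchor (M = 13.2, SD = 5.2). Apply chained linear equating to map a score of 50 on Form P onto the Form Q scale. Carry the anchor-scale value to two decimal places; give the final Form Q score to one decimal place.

Form P → anchor (Sample 1): v = (4.2/12.0)(50 − 60.8) + 11.2 = 7.42
anchor → Form Q (Sample 2): y = (9.9/5.2)(7.42 − 13.2) + 66.1 = 55.1

55.1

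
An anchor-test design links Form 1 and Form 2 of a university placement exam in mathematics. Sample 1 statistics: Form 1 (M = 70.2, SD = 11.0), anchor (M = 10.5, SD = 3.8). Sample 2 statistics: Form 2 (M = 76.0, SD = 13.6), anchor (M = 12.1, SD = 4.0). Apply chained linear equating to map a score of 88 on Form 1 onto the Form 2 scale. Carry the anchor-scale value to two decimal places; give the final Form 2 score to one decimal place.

91.5

Form 1 → anchor (Sample 1): v = (3.8/11.0)(88 − 70.2) + 10.5 = 16.65
anchor → Form 2 (Sample 2): y = (13.6/4.0)(16.65 − 12.1) + 76.0 = 91.5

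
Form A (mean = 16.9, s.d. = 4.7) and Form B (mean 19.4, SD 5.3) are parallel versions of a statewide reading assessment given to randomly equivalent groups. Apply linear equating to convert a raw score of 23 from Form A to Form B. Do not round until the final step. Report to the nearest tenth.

26.3

Linear equating: y = (SD_Y/SD_X)(x − M_X) + M_Y
y = (5.3/4.7)(23 − 16.9) + 19.4
y = 1.127660 × 6.1 + 19.4 = 6.8787 + 19.4 = 26.3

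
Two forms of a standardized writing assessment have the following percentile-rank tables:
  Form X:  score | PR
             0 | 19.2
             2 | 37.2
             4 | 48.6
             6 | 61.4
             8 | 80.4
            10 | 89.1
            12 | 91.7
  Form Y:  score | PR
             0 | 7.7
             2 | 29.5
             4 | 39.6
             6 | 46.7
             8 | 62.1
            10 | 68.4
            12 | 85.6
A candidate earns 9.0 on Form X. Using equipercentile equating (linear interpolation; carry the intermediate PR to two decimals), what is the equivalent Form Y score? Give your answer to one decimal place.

PR of 9.0 on Form X: 80.4 + (9.0 − 8)/(10 − 8) × (89.1 − 80.4) = 84.75
On Form Y, PR 84.75 falls between score 10 (PR 68.4) and 12 (PR 85.6).
Interpolate: 10 + (84.75 − 68.4)/(85.6 − 68.4) × (12 − 10) = 11.9

11.9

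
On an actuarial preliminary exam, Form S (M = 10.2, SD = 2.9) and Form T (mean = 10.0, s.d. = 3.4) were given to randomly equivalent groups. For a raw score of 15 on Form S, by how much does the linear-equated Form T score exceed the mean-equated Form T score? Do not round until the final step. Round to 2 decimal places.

Mean-equated: 15 + (10.0 − 10.2) = 14.80
Linear-equated: (3.4/2.9)(15 − 10.2) + 10.0 = 15.628
Difference = 15.628 − 14.80 = 0.83

0.83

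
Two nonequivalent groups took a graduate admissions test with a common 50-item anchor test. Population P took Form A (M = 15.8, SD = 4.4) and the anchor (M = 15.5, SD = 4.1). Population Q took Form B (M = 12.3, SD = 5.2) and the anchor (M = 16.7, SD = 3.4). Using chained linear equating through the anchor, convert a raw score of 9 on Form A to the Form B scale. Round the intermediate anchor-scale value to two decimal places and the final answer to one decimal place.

0.8

Form A → anchor (Population P): v = (4.1/4.4)(9 − 15.8) + 15.5 = 9.16
anchor → Form B (Population Q): y = (5.2/3.4)(9.16 − 16.7) + 12.3 = 0.8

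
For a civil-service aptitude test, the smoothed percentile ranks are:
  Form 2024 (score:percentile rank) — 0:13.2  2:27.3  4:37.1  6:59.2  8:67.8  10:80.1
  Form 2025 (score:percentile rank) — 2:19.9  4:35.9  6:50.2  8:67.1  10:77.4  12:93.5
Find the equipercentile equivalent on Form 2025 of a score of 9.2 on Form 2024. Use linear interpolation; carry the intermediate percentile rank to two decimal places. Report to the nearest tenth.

PR of 9.2 on Form 2024: 67.8 + (9.2 − 8)/(10 − 8) × (80.1 − 67.8) = 75.18
On Form 2025, PR 75.18 falls between score 8 (PR 67.1) and 10 (PR 77.4).
Interpolate: 8 + (75.18 − 67.1)/(77.4 − 67.1) × (10 − 8) = 9.6

9.6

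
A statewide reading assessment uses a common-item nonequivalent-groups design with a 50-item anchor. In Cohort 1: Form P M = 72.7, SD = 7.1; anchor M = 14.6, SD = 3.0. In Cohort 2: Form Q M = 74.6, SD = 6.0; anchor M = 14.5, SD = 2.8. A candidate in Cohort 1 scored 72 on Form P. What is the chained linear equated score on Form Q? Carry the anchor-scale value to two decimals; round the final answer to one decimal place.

Form P → anchor (Cohort 1): v = (3.0/7.1)(72 − 72.7) + 14.6 = 14.30
anchor → Form Q (Cohort 2): y = (6.0/2.8)(14.30 − 14.5) + 74.6 = 74.2

74.2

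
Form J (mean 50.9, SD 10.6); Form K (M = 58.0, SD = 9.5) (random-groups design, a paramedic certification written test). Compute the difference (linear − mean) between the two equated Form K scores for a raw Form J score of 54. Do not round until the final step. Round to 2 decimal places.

-0.32

Mean-equated: 54 + (58.0 − 50.9) = 61.10
Linear-equated: (9.5/10.6)(54 − 50.9) + 58.0 = 60.778
Difference = 60.778 − 61.10 = -0.32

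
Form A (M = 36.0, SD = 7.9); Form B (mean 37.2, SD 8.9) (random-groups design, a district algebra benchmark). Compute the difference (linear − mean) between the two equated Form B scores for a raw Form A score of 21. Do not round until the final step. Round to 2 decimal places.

Mean-equated: 21 + (37.2 − 36.0) = 22.20
Linear-equated: (8.9/7.9)(21 − 36.0) + 37.2 = 20.301
Difference = 20.301 − 22.20 = -1.90

-1.90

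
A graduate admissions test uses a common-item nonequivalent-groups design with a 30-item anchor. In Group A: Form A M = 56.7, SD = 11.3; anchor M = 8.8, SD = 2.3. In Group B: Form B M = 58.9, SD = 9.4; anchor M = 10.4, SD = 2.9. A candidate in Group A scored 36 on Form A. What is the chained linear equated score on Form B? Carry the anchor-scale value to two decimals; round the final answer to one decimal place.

Form A → anchor (Group A): v = (2.3/11.3)(36 − 56.7) + 8.8 = 4.59
anchor → Form B (Group B): y = (9.4/2.9)(4.59 − 10.4) + 58.9 = 40.1

40.1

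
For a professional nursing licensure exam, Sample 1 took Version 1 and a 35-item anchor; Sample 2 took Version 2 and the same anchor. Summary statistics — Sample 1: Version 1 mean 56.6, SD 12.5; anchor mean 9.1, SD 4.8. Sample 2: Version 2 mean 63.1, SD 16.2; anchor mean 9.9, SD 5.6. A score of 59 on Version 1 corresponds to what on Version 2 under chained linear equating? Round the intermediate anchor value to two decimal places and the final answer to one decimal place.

Version 1 → anchor (Sample 1): v = (4.8/12.5)(59 − 56.6) + 9.1 = 10.02
anchor → Version 2 (Sample 2): y = (16.2/5.6)(10.02 − 9.9) + 63.1 = 63.4

63.4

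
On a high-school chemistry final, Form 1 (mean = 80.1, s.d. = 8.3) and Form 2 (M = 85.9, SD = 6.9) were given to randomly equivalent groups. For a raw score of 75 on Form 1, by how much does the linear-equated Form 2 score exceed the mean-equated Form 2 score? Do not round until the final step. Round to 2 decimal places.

Mean-equated: 75 + (85.9 − 80.1) = 80.80
Linear-equated: (6.9/8.3)(75 − 80.1) + 85.9 = 81.660
Difference = 81.660 − 80.80 = 0.86

0.86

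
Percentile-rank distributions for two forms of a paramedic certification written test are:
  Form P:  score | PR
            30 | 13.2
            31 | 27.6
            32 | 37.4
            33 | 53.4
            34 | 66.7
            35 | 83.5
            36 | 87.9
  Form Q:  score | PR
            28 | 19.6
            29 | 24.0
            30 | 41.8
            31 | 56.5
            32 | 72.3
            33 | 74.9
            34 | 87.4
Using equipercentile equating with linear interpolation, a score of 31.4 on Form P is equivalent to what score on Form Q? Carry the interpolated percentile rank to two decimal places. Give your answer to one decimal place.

PR of 31.4 on Form P: 27.6 + (31.4 − 31)/(32 − 31) × (37.4 − 27.6) = 31.52
On Form Q, PR 31.52 falls between score 29 (PR 24.0) and 30 (PR 41.8).
Interpolate: 29 + (31.52 − 24.0)/(41.8 − 24.0) × (30 − 29) = 29.4

29.4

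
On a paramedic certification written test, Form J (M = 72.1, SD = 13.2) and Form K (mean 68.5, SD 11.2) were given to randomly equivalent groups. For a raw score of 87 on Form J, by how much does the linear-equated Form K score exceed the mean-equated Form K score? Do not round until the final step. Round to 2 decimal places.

-2.26

Mean-equated: 87 + (68.5 − 72.1) = 83.40
Linear-equated: (11.2/13.2)(87 − 72.1) + 68.5 = 81.142
Difference = 81.142 − 83.40 = -2.26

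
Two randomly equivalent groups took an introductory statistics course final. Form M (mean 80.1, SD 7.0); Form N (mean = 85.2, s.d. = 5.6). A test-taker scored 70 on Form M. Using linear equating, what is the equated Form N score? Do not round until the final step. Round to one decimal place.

77.1

Linear equating: y = (SD_Y/SD_X)(x − M_X) + M_Y
y = (5.6/7.0)(70 − 80.1) + 85.2
y = 0.800000 × -10.1 + 85.2 = -8.0800 + 85.2 = 77.1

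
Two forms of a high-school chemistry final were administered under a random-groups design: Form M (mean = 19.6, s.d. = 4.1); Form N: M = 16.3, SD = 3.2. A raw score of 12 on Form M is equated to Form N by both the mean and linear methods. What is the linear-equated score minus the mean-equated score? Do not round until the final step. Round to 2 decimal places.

Mean-equated: 12 + (16.3 − 19.6) = 8.70
Linear-equated: (3.2/4.1)(12 − 19.6) + 16.3 = 10.368
Difference = 10.368 − 8.70 = 1.67

1.67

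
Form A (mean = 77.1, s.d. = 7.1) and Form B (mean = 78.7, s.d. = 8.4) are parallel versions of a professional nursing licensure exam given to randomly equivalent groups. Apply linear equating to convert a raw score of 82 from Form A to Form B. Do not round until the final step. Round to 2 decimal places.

84.50

Linear equating: y = (SD_Y/SD_X)(x − M_X) + M_Y
y = (8.4/7.1)(82 − 77.1) + 78.7
y = 1.183099 × 4.9 + 78.7 = 5.7972 + 78.7 = 84.50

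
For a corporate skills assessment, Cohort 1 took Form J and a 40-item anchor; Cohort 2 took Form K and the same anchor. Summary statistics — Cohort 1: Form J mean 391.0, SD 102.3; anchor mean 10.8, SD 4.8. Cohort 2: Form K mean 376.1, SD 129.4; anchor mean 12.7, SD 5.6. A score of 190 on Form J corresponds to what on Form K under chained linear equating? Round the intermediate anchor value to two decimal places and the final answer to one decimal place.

114.3

Form J → anchor (Cohort 1): v = (4.8/102.3)(190 − 391.0) + 10.8 = 1.37
anchor → Form K (Cohort 2): y = (129.4/5.6)(1.37 − 12.7) + 376.1 = 114.3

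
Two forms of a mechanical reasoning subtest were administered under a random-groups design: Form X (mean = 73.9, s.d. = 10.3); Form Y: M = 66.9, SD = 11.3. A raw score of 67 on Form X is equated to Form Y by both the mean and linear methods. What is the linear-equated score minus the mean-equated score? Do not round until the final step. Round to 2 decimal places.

-0.67

Mean-equated: 67 + (66.9 − 73.9) = 60.00
Linear-equated: (11.3/10.3)(67 − 73.9) + 66.9 = 59.330
Difference = 59.330 − 60.00 = -0.67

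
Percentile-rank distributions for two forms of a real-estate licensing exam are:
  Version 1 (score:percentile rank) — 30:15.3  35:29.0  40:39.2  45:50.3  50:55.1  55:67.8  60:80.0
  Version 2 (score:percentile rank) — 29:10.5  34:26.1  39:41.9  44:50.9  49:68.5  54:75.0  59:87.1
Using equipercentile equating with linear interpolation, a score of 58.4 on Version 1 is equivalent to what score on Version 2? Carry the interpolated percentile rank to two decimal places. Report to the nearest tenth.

54.5

PR of 58.4 on Version 1: 67.8 + (58.4 − 55)/(60 − 55) × (80.0 − 67.8) = 76.10
On Version 2, PR 76.10 falls between score 54 (PR 75.0) and 59 (PR 87.1).
Interpolate: 54 + (76.10 − 75.0)/(87.1 − 75.0) × (59 − 54) = 54.5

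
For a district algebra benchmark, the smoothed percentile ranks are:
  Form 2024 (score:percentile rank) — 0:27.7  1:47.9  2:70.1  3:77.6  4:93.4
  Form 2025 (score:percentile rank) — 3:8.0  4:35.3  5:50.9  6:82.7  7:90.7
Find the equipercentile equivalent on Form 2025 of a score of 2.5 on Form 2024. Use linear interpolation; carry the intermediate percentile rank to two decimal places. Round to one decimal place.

PR of 2.5 on Form 2024: 70.1 + (2.5 − 2)/(3 − 2) × (77.6 − 70.1) = 73.85
On Form 2025, PR 73.85 falls between score 5 (PR 50.9) and 6 (PR 82.7).
Interpolate: 5 + (73.85 − 50.9)/(82.7 − 50.9) × (6 − 5) = 5.7

5.7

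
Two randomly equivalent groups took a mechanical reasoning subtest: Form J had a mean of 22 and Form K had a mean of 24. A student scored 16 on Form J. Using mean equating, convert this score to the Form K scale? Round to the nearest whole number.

Mean equating: y = x + (M_Y − M_X) = 16 + (24 − 22) = 18

18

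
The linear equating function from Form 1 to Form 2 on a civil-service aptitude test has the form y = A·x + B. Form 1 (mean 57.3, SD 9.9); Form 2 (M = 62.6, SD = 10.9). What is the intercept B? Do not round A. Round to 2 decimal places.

A = SD_Y / SD_X = 10.9 / 9.9 = 1.101010
B = M_Y − A·M_X = 62.6 − 1.101010 × 57.3 = -0.49

-0.49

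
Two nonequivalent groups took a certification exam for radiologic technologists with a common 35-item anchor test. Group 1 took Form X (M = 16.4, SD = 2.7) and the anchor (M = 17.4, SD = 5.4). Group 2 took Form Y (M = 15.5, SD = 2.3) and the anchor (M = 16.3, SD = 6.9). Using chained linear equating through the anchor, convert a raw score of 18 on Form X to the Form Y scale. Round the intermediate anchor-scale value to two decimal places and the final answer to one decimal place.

Form X → anchor (Group 1): v = (5.4/2.7)(18 − 16.4) + 17.4 = 20.60
anchor → Form Y (Group 2): y = (2.3/6.9)(20.60 − 16.3) + 15.5 = 16.9

16.9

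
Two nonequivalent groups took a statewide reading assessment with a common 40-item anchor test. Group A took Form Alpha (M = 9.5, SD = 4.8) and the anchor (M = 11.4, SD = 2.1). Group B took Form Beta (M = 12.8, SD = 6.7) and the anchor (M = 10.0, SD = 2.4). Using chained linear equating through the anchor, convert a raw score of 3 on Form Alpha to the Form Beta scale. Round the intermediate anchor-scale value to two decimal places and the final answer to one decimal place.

Form Alpha → anchor (Group A): v = (2.1/4.8)(3 − 9.5) + 11.4 = 8.56
anchor → Form Beta (Group B): y = (6.7/2.4)(8.56 − 10.0) + 12.8 = 8.8

8.8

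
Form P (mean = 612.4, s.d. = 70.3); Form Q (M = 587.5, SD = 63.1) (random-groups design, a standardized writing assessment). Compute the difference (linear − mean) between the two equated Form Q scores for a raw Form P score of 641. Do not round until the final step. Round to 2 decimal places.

Mean-equated: 641 + (587.5 − 612.4) = 616.10
Linear-equated: (63.1/70.3)(641 − 612.4) + 587.5 = 613.171
Difference = 613.171 − 616.10 = -2.93

-2.93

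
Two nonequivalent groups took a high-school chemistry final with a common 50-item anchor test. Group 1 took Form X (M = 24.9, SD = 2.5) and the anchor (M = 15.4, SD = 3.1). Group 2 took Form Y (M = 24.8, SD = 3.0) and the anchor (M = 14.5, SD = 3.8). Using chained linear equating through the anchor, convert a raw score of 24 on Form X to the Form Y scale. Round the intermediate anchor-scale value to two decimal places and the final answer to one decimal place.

Form X → anchor (Group 1): v = (3.1/2.5)(24 − 24.9) + 15.4 = 14.28
anchor → Form Y (Group 2): y = (3.0/3.8)(14.28 − 14.5) + 24.8 = 24.6

24.6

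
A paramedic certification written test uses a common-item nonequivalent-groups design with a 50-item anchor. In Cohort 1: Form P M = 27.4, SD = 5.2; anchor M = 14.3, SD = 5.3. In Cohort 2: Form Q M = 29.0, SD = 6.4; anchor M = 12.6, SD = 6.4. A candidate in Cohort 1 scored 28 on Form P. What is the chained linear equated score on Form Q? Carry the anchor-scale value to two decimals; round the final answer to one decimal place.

Form P → anchor (Cohort 1): v = (5.3/5.2)(28 − 27.4) + 14.3 = 14.91
anchor → Form Q (Cohort 2): y = (6.4/6.4)(14.91 − 12.6) + 29.0 = 31.3

31.3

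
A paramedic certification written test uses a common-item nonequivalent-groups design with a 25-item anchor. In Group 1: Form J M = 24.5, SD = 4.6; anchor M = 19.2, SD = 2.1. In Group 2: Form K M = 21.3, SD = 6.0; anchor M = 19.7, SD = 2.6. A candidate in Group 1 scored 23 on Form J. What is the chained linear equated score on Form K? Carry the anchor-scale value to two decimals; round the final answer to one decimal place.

Form J → anchor (Group 1): v = (2.1/4.6)(23 − 24.5) + 19.2 = 18.52
anchor → Form K (Group 2): y = (6.0/2.6)(18.52 − 19.7) + 21.3 = 18.6

18.6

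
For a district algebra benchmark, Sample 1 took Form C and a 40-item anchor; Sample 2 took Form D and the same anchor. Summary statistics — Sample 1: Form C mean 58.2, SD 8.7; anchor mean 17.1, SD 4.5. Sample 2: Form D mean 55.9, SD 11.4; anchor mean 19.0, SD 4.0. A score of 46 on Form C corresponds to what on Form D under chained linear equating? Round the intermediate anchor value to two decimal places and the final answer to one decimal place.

32.5

Form C → anchor (Sample 1): v = (4.5/8.7)(46 − 58.2) + 17.1 = 10.79
anchor → Form D (Sample 2): y = (11.4/4.0)(10.79 − 19.0) + 55.9 = 32.5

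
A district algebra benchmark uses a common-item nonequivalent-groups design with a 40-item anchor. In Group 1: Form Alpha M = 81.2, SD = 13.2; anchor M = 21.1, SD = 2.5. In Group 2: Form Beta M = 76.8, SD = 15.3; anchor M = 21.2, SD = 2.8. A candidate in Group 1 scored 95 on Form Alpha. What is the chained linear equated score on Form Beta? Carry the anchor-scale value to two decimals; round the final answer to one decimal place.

90.5

Form Alpha → anchor (Group 1): v = (2.5/13.2)(95 − 81.2) + 21.1 = 23.71
anchor → Form Beta (Group 2): y = (15.3/2.8)(23.71 − 21.2) + 76.8 = 90.5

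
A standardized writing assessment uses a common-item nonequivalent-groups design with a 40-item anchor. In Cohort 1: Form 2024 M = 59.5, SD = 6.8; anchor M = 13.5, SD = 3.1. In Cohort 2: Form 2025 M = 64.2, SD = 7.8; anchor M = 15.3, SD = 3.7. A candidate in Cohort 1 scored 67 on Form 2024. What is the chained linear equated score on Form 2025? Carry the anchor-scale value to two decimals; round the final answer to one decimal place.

67.6

Form 2024 → anchor (Cohort 1): v = (3.1/6.8)(67 − 59.5) + 13.5 = 16.92
anchor → Form 2025 (Cohort 2): y = (7.8/3.7)(16.92 − 15.3) + 64.2 = 67.6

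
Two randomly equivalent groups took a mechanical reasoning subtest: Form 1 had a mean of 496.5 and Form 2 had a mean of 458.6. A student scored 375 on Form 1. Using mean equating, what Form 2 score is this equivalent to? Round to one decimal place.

Mean equating: y = x + (M_Y − M_X) = 375 + (458.6 − 496.5) = 337.1

337.1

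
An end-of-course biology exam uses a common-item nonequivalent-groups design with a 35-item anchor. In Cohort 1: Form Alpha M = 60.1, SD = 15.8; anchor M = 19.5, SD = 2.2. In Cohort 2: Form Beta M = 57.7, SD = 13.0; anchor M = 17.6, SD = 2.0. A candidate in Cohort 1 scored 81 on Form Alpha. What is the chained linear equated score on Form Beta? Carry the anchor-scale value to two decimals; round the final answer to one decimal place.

Form Alpha → anchor (Cohort 1): v = (2.2/15.8)(81 − 60.1) + 19.5 = 22.41
anchor → Form Beta (Cohort 2): y = (13.0/2.0)(22.41 − 17.6) + 57.7 = 89.0

89.0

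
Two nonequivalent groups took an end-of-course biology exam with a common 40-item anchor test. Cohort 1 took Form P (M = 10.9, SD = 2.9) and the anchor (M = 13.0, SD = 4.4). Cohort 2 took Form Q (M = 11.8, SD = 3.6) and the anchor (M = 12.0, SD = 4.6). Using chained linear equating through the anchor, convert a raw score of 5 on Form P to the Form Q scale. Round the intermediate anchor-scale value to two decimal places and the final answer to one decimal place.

Form P → anchor (Cohort 1): v = (4.4/2.9)(5 − 10.9) + 13.0 = 4.05
anchor → Form Q (Cohort 2): y = (3.6/4.6)(4.05 − 12.0) + 11.8 = 5.6

5.6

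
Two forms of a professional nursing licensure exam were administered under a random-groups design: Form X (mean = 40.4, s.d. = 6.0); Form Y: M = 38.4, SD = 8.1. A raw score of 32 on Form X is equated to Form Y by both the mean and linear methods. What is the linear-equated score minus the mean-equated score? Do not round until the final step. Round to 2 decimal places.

-2.94

Mean-equated: 32 + (38.4 − 40.4) = 30.00
Linear-equated: (8.1/6.0)(32 − 40.4) + 38.4 = 27.060
Difference = 27.060 − 30.00 = -2.94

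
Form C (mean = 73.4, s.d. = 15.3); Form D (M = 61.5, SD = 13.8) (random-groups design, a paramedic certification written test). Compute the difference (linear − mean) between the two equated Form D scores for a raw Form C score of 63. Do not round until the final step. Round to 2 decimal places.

Mean-equated: 63 + (61.5 − 73.4) = 51.10
Linear-equated: (13.8/15.3)(63 − 73.4) + 61.5 = 52.120
Difference = 52.120 − 51.10 = 1.02

1.02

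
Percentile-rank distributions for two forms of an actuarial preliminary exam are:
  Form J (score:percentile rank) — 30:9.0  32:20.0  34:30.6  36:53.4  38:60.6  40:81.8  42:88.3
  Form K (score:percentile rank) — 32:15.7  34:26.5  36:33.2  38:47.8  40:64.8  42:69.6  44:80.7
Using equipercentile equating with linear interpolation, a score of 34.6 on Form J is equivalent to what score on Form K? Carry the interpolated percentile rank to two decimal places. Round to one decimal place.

PR of 34.6 on Form J: 30.6 + (34.6 − 34)/(36 − 34) × (53.4 − 30.6) = 37.44
On Form K, PR 37.44 falls between score 36 (PR 33.2) and 38 (PR 47.8).
Interpolate: 36 + (37.44 − 33.2)/(47.8 − 33.2) × (38 − 36) = 36.6

36.6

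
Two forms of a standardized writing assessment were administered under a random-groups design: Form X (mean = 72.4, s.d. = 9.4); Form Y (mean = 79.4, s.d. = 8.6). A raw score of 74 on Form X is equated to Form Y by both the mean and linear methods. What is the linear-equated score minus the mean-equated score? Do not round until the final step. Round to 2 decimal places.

-0.14

Mean-equated: 74 + (79.4 − 72.4) = 81.00
Linear-equated: (8.6/9.4)(74 − 72.4) + 79.4 = 80.864
Difference = 80.864 − 81.00 = -0.14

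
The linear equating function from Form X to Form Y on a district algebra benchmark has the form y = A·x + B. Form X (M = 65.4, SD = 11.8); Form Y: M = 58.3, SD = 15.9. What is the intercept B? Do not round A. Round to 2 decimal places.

A = SD_Y / SD_X = 15.9 / 11.8 = 1.347458
B = M_Y − A·M_X = 58.3 − 1.347458 × 65.4 = -29.82

-29.82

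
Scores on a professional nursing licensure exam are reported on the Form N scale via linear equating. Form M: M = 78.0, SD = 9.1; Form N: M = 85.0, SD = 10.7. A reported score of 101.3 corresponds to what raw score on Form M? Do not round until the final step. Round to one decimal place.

Invert y = (SD_Y/SD_X)(x − M_X) + M_Y:
x = (SD_X/SD_Y)(y − M_Y) + M_X = (9.1/10.7)(101.3 − 85.0) + 78.0
x = 0.850467 × 16.300 + 78.0 = 91.9

91.9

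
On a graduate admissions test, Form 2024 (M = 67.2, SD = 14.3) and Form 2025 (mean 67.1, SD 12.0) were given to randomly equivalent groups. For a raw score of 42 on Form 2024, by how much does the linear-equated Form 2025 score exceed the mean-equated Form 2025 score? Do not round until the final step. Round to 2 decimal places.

Mean-equated: 42 + (67.1 − 67.2) = 41.90
Linear-equated: (12.0/14.3)(42 − 67.2) + 67.1 = 45.953
Difference = 45.953 − 41.90 = 4.05

4.05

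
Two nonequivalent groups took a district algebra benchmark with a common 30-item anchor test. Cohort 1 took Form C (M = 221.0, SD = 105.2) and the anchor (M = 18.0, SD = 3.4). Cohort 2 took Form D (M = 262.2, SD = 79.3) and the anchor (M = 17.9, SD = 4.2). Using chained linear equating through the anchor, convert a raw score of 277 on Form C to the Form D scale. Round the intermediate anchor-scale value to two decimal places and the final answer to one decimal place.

Form C → anchor (Cohort 1): v = (3.4/105.2)(277 − 221.0) + 18.0 = 19.81
anchor → Form D (Cohort 2): y = (79.3/4.2)(19.81 − 17.9) + 262.2 = 298.3

298.3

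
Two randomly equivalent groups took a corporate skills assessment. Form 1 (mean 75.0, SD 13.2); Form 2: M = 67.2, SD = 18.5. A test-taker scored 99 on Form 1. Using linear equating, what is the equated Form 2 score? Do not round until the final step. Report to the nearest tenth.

100.8

Linear equating: y = (SD_Y/SD_X)(x − M_X) + M_Y
y = (18.5/13.2)(99 − 75.0) + 67.2
y = 1.401515 × 24.0 + 67.2 = 33.6364 + 67.2 = 100.8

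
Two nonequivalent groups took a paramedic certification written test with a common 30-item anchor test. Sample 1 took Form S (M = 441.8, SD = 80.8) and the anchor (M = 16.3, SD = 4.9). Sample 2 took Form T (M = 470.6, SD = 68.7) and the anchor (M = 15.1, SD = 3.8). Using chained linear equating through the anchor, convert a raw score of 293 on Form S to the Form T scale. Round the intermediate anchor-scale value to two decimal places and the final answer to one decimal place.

329.2

Form S → anchor (Sample 1): v = (4.9/80.8)(293 − 441.8) + 16.3 = 7.28
anchor → Form T (Sample 2): y = (68.7/3.8)(7.28 − 15.1) + 470.6 = 329.2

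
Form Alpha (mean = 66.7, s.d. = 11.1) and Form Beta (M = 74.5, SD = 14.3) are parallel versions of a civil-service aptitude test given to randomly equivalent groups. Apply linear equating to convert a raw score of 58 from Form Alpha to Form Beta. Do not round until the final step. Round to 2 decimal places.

63.29

Linear equating: y = (SD_Y/SD_X)(x − M_X) + M_Y
y = (14.3/11.1)(58 − 66.7) + 74.5
y = 1.288288 × -8.7 + 74.5 = -11.2081 + 74.5 = 63.29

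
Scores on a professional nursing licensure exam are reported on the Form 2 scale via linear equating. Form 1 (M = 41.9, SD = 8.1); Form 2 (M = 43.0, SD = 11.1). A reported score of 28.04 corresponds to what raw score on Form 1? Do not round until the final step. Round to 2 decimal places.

Invert y = (SD_Y/SD_X)(x − M_X) + M_Y:
x = (SD_X/SD_Y)(y − M_Y) + M_X = (8.1/11.1)(28.04 − 43.0) + 41.9
x = 0.729730 × -14.960 + 41.9 = 30.98

30.98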